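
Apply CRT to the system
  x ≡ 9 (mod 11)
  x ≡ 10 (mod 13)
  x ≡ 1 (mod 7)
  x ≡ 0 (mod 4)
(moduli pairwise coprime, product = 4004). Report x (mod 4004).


Product of moduli M = 11 · 13 · 7 · 4 = 4004.
Merge one congruence at a time:
  Start: x ≡ 9 (mod 11).
  Combine with x ≡ 10 (mod 13); new modulus lcm = 143.
    Write x = 9 + 11·t and substitute into x ≡ 10 (mod 13): 11·t ≡ 10 − 9 = 1 (mod 13).
    The inverse of 11 mod 13 is 6 (since 11·6 = 66 = 5·13 + 1), so t ≡ 6·1 = 6 ≡ 6 (mod 13).
    Then x = 9 + 11·6 = 75, valid modulo lcm(11, 13) = 143: x ≡ 75 (mod 143).
  Combine with x ≡ 1 (mod 7); new modulus lcm = 1001.
    Write x = 75 + 143·t and substitute into x ≡ 1 (mod 7): 143·t ≡ 1 − 75 = -74 (mod 7).
    Reduce coefficients mod 7: 3·t ≡ 3 (mod 7).
    The inverse of 3 mod 7 is 5 (since 3·5 = 15 = 2·7 + 1), so t ≡ 5·3 = 15 ≡ 1 (mod 7).
    Then x = 75 + 143·1 = 218, valid modulo lcm(143, 7) = 1001: x ≡ 218 (mod 1001).
  Combine with x ≡ 0 (mod 4); new modulus lcm = 4004.
    Write x = 218 + 1001·t and substitute into x ≡ 0 (mod 4): 1001·t ≡ 0 − 218 = -218 (mod 4).
    Reduce coefficients mod 4: 1·t ≡ 2 (mod 4).
    So t ≡ 2 (mod 4).
    Then x = 218 + 1001·2 = 2220, valid modulo lcm(1001, 4) = 4004: x ≡ 2220 (mod 4004).
Verify against each original: 2220 mod 11 = 9, 2220 mod 13 = 10, 2220 mod 7 = 1, 2220 mod 4 = 0.

x ≡ 2220 (mod 4004).


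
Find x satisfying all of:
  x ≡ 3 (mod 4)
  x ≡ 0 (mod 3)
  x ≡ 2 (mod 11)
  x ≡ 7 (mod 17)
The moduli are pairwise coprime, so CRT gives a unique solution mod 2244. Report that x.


Product of moduli M = 4 · 3 · 11 · 17 = 2244.
Merge one congruence at a time:
  Start: x ≡ 3 (mod 4).
  Combine with x ≡ 0 (mod 3); new modulus lcm = 12.
    Write x = 3 + 4·t and substitute into x ≡ 0 (mod 3): 4·t ≡ 0 − 3 = -3 (mod 3).
    Reduce coefficients mod 3: 1·t ≡ 0 (mod 3).
    So t ≡ 0 (mod 3).
    Then x = 3 + 4·0 = 3, valid modulo lcm(4, 3) = 12: x ≡ 3 (mod 12).
  Combine with x ≡ 2 (mod 11); new modulus lcm = 132.
    Write x = 3 + 12·t and substitute into x ≡ 2 (mod 11): 12·t ≡ 2 − 3 = -1 (mod 11).
    Reduce coefficients mod 11: 1·t ≡ 10 (mod 11).
    So t ≡ 10 (mod 11).
    Then x = 3 + 12·10 = 123, valid modulo lcm(12, 11) = 132: x ≡ 123 (mod 132).
  Combine with x ≡ 7 (mod 17); new modulus lcm = 2244.
    Write x = 123 + 132·t and substitute into x ≡ 7 (mod 17): 132·t ≡ 7 − 123 = -116 (mod 17).
    Reduce coefficients mod 17: 13·t ≡ 3 (mod 17).
    The inverse of 13 mod 17 is 4 (since 13·4 = 52 = 3·17 + 1), so t ≡ 4·3 = 12 ≡ 12 (mod 17).
    Then x = 123 + 132·12 = 1707, valid modulo lcm(132, 17) = 2244: x ≡ 1707 (mod 2244).
Verify against each original: 1707 mod 4 = 3, 1707 mod 3 = 0, 1707 mod 11 = 2, 1707 mod 17 = 7.

x ≡ 1707 (mod 2244).


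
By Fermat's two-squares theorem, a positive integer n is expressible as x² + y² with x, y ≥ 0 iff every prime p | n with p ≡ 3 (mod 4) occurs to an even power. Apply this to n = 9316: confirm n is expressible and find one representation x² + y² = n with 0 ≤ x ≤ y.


Step 1: Factor n = 9316 = 2^2 · 17 · 137.
Step 2: Check the mod-4 condition on each prime factor: 2 = 2 (special); 17 ≡ 1 (mod 4), exponent 1; 137 ≡ 1 (mod 4), exponent 1.
All primes ≡ 3 (mod 4) appear to even exponent (or don't appear), so by the two-squares theorem n IS expressible as a sum of two squares.
Step 3: Build a representation. Group n = k² · m with k = 2 and m = 17 · 137 = 2329 (a product of primes ≡ 1 (mod 4)); a representation of m scales to one of n via (k·x)² + (k·y)² = k²(x² + y²). Each prime p ≡ 1 (mod 4) is itself a sum of two squares; find a² by testing p − a² for a perfect square:
  17: 17 − 1² = 16 = 4² ⇒ 17 = 1² + 4².
  137: 137 − 1² = 136, 137 − 2² = 133, 137 − 3² = 128, 137 − 4² = 121 = 11² ⇒ 137 = 4² + 11².
  Combine using the Brahmagupta–Fibonacci identity (a² + b²)(c² + d²) = (ac − bd)² + (ad + bc)² = (ac + bd)² + (ad − bc)²:
  17 · 137 = 2329: from (1² + 4²)(4² + 11²), take (1·4 − 4·11, 1·11 + 4·4) = (4 − 44, 11 + 16) = (-40, 27); dropping signs (only squares matter) gives (40, 27); check 40² + 27² = 1600 + 729 = 2329 ✓.
  Scale by k = 2: (2·40, 2·27) = (80, 54).
Step 4: Order so x ≤ y and verify: 54² + 80² = 2916 + 6400 = 9316 = n. ✓

n = 9316 = 54² + 80² (one valid representation with x ≤ y).


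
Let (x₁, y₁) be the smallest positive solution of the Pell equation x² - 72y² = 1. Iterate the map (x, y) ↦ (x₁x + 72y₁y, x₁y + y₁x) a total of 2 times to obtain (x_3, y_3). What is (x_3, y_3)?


Step 1: Find the fundamental solution (x₁, y₁) of x² - 72y² = 1.
  Expand √72 as a continued fraction. a₀ = ⌊√72⌋ = 8; iterate m_{k+1} = d_k·a_k − m_k, d_{k+1} = (72 − m_{k+1}²)/d_k, a_{k+1} = ⌊(a₀ + m_{k+1})/d_{k+1}⌋ (starting m₀ = 0, d₀ = 1), with convergents p_k = a_k·p_{k-1} + p_{k-2}, q_k = a_k·q_{k-1} + q_{k-2} (p₋₁ = 1, q₋₁ = 0):
  k = 0: a₀ = 8; p₀/q₀ = 8/1; p₀² − 72·q₀² = 64 − 72 = -8.
  k = 1: m = 8, d = 8, a = ⌊(8 + 8)/8⌋ = 2; p/q = (2·8 + 1)/(2·1 + 0) = 17/2; p² − 72·q² = 289 − 288 = 1.
  The first convergent with p² − 72·q² = 1 gives the fundamental solution (x₁, y₁) = (17, 2).
Step 2: Apply the recurrence (x_{n+1}, y_{n+1}) = (x₁x_n + 72y₁y_n, x₁y_n + y₁x_n) repeatedly.
  From (x_1, y_1) = (17, 2): x_2 = 17·17 + 72·2·2 = 577; y_2 = 17·2 + 2·17 = 68.
  From (x_2, y_2) = (577, 68): x_3 = 17·577 + 72·2·68 = 19601; y_3 = 17·68 + 2·577 = 2310.
Step 3: Verify x_3² - 72·y_3² = 384199201 - 384199200 = 1 (should be 1). ✓

(x_1, y_1) = (17, 2); (x_3, y_3) = (19601, 2310).


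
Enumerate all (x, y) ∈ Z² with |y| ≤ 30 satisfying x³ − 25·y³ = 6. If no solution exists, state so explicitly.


The equation is x³ - 25y³ = 6. For fixed y, x³ = 25·y³ + 6, so a solution requires the RHS to be a perfect cube.
Strategy: iterate y from -30 to 30, compute RHS = 25·y³ + 6, and check whether it is a (positive or negative) perfect cube.
Check small values of y:
  y = 0: RHS = 6 is not a perfect cube.
  y = 1: RHS = 31 is not a perfect cube.
  y = -1: RHS = -19 is not a perfect cube.
  y = 2: RHS = 206 is not a perfect cube.
  y = -2: RHS = -194 is not a perfect cube.
  y = 3: RHS = 681 is not a perfect cube.
  y = -3: RHS = -669 is not a perfect cube.
Continuing the search up to |y| = 30 finds no solutions either.
No (x, y) in the scanned range satisfies the equation.

No integer solutions with |y| ≤ 30.


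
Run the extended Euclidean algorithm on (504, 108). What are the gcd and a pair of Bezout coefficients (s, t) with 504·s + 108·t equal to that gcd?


Euclidean algorithm on (504, 108) — divide until remainder is 0:
  504 = 4 · 108 + 72
  108 = 1 · 72 + 36
  72 = 2 · 36 + 0
gcd(504, 108) = 36.
Track Bezout coefficients alongside the remainders: start with r₀ = 504 = a·1 + b·0 (s = 1, t = 0) and r₁ = 108 = a·0 + b·1 (s = 0, t = 1); each new remainder r_{k+1} = r_{k-1} − q_k·r_k inherits s_{k+1} = s_{k-1} − q_k·s_k, t_{k+1} = t_{k-1} − q_k·t_k, so r_k = a·s_k + b·t_k at every step:
  q = 4: r = 72, s = 1 − 4·0 = 1, t = 0 − 4·1 = -4  (check: 504·1 + 108·(-4) = 72)
  q = 1: r = 36, s = 0 − 1·1 = -1, t = 1 − 1·(-4) = 5  (check: 504·(-1) + 108·5 = 36)
The row with r = 36 (the gcd) gives the Bezout coefficients s = -1, t = 5.
Result: 504 · (-1) + 108 · (5) = 36.

gcd(504, 108) = 36; s = -1, t = 5 (check: 504·(-1) + 108·5 = 36).


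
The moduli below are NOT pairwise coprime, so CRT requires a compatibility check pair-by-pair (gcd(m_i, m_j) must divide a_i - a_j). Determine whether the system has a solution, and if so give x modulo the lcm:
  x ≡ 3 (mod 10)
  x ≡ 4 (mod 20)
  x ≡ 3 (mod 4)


Moduli 10, 20, 4 are not pairwise coprime, so CRT works modulo lcm(m_i) when all pairwise compatibility conditions hold.
Pairwise compatibility: gcd(m_i, m_j) must divide a_i - a_j for every pair.
Merge one congruence at a time:
  Start: x ≡ 3 (mod 10).
  Combine with x ≡ 4 (mod 20): gcd(10, 20) = 10, and 4 - 3 = 1 is NOT divisible by 10.
    ⇒ system is inconsistent (no integer solution).

No solution (the system is inconsistent).


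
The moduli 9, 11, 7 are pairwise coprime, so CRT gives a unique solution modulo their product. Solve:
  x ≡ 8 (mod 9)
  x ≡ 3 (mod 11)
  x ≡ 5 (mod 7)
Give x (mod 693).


Moduli 9, 11, 7 are pairwise coprime; by CRT there is a unique solution modulo M = 9 · 11 · 7 = 693.
Solve pairwise, accumulating the modulus:
  Start with x ≡ 8 (mod 9).
  Combine with x ≡ 3 (mod 11): since gcd(9, 11) = 1, we get a unique residue mod 99.
    Write x = 8 + 9·t and substitute into x ≡ 3 (mod 11): 9·t ≡ 3 − 8 = -5 (mod 11).
    Reduce coefficients mod 11: 9·t ≡ 6 (mod 11).
    The inverse of 9 mod 11 is 5 (since 9·5 = 45 = 4·11 + 1), so t ≡ 5·6 = 30 ≡ 8 (mod 11).
    Then x = 8 + 9·8 = 80, valid modulo lcm(9, 11) = 99: x ≡ 80 (mod 99).
  Combine with x ≡ 5 (mod 7): since gcd(99, 7) = 1, we get a unique residue mod 693.
    Write x = 80 + 99·t and substitute into x ≡ 5 (mod 7): 99·t ≡ 5 − 80 = -75 (mod 7).
    Reduce coefficients mod 7: 1·t ≡ 2 (mod 7).
    So t ≡ 2 (mod 7).
    Then x = 80 + 99·2 = 278, valid modulo lcm(99, 7) = 693: x ≡ 278 (mod 693).
Verify: 278 mod 9 = 8 ✓, 278 mod 11 = 3 ✓, 278 mod 7 = 5 ✓.

x ≡ 278 (mod 693).


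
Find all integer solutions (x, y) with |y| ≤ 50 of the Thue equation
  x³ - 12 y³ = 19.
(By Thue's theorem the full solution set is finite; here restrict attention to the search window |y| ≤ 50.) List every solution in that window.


The equation is x³ - 12y³ = 19. For fixed y, x³ = 12·y³ + 19, so a solution requires the RHS to be a perfect cube.
Strategy: iterate y from -50 to 50, compute RHS = 12·y³ + 19, and check whether it is a (positive or negative) perfect cube.
Check small values of y:
  y = 0: RHS = 19 is not a perfect cube.
  y = 1: RHS = 31 is not a perfect cube.
  y = -1: RHS = 7 is not a perfect cube.
  y = 2: RHS = 115 is not a perfect cube.
  y = -2: RHS = -77 is not a perfect cube.
  y = 3: RHS = 343 = (7)³ ⇒ x = 7 works.
  y = -3: RHS = -305 is not a perfect cube.
Continuing the search up to |y| = 50 finds no further solutions beyond those listed.
Collected solutions: (7, 3).

Solutions (with |y| ≤ 50): (7, 3).


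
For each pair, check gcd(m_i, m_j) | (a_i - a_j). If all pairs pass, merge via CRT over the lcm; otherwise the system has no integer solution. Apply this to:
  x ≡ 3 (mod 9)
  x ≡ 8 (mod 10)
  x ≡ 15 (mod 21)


Moduli 9, 10, 21 are not pairwise coprime, so CRT works modulo lcm(m_i) when all pairwise compatibility conditions hold.
Pairwise compatibility: gcd(m_i, m_j) must divide a_i - a_j for every pair.
Merge one congruence at a time:
  Start: x ≡ 3 (mod 9).
  Combine with x ≡ 8 (mod 10): gcd(9, 10) = 1; 8 - 3 = 5, which IS divisible by 1, so compatible.
    Write x = 3 + 9·t and substitute into x ≡ 8 (mod 10): 9·t ≡ 8 − 3 = 5 (mod 10).
    The inverse of 9 mod 10 is 9 (since 9·9 = 81 = 8·10 + 1), so t ≡ 9·5 = 45 ≡ 5 (mod 10).
    Then x = 3 + 9·5 = 48, valid modulo lcm(9, 10) = 90: x ≡ 48 (mod 90).
  Combine with x ≡ 15 (mod 21): gcd(90, 21) = 3; 15 - 48 = -33, which IS divisible by 3, so compatible.
    Write x = 48 + 90·t and substitute into x ≡ 15 (mod 21): 90·t ≡ 15 − 48 = -33 (mod 21).
    Divide the congruence (and modulus) by g = 3: 30·t ≡ -11 (mod 7).
    Reduce coefficients mod 7: 2·t ≡ 3 (mod 7).
    The inverse of 2 mod 7 is 4 (since 2·4 = 8 = 1·7 + 1), so t ≡ 4·3 = 12 ≡ 5 (mod 7).
    Then x = 48 + 90·5 = 498, valid modulo lcm(90, 21) = 630: x ≡ 498 (mod 630).
Verify: 498 mod 9 = 3, 498 mod 10 = 8, 498 mod 21 = 15.

x ≡ 498 (mod 630).


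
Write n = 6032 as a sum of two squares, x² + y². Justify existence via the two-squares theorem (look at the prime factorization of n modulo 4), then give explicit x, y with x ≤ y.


Step 1: Factor n = 6032 = 2^4 · 13 · 29.
Step 2: Check the mod-4 condition on each prime factor: 2 = 2 (special); 13 ≡ 1 (mod 4), exponent 1; 29 ≡ 1 (mod 4), exponent 1.
All primes ≡ 3 (mod 4) appear to even exponent (or don't appear), so by the two-squares theorem n IS expressible as a sum of two squares.
Step 3: Build a representation. Group n = k² · m with k = 4 and m = 13 · 29 = 377 (a product of primes ≡ 1 (mod 4)); a representation of m scales to one of n via (k·x)² + (k·y)² = k²(x² + y²). Each prime p ≡ 1 (mod 4) is itself a sum of two squares; find a² by testing p − a² for a perfect square:
  13: 13 − 1² = 12, 13 − 2² = 9 = 3² ⇒ 13 = 2² + 3².
  29: 29 − 1² = 28, 29 − 2² = 25 = 5² ⇒ 29 = 2² + 5².
  Combine using the Brahmagupta–Fibonacci identity (a² + b²)(c² + d²) = (ac − bd)² + (ad + bc)² = (ac + bd)² + (ad − bc)²:
  13 · 29 = 377: from (2² + 3²)(2² + 5²), take (2·2 − 3·5, 2·5 + 3·2) = (4 − 15, 10 + 6) = (-11, 16); dropping signs (only squares matter) gives (11, 16); check 11² + 16² = 121 + 256 = 377 ✓.
  Scale by k = 4: (4·11, 4·16) = (44, 64).
Step 4: Order so x ≤ y and verify: 44² + 64² = 1936 + 4096 = 6032 = n. ✓

n = 6032 = 44² + 64² (one valid representation with x ≤ y).


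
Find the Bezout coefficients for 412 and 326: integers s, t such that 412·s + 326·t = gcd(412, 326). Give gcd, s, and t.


Euclidean algorithm on (412, 326) — divide until remainder is 0:
  412 = 1 · 326 + 86
  326 = 3 · 86 + 68
  86 = 1 · 68 + 18
  68 = 3 · 18 + 14
  18 = 1 · 14 + 4
  14 = 3 · 4 + 2
  4 = 2 · 2 + 0
gcd(412, 326) = 2.
Track Bezout coefficients alongside the remainders: start with r₀ = 412 = a·1 + b·0 (s = 1, t = 0) and r₁ = 326 = a·0 + b·1 (s = 0, t = 1); each new remainder r_{k+1} = r_{k-1} − q_k·r_k inherits s_{k+1} = s_{k-1} − q_k·s_k, t_{k+1} = t_{k-1} − q_k·t_k, so r_k = a·s_k + b·t_k at every step:
  q = 1: r = 86, s = 1 − 1·0 = 1, t = 0 − 1·1 = -1  (check: 412·1 + 326·(-1) = 86)
  q = 3: r = 68, s = 0 − 3·1 = -3, t = 1 − 3·(-1) = 4  (check: 412·(-3) + 326·4 = 68)
  q = 1: r = 18, s = 1 − 1·(-3) = 4, t = -1 − 1·4 = -5  (check: 412·4 + 326·(-5) = 18)
  q = 3: r = 14, s = -3 − 3·4 = -15, t = 4 − 3·(-5) = 19  (check: 412·(-15) + 326·19 = 14)
  q = 1: r = 4, s = 4 − 1·(-15) = 19, t = -5 − 1·19 = -24  (check: 412·19 + 326·(-24) = 4)
  q = 3: r = 2, s = -15 − 3·19 = -72, t = 19 − 3·(-24) = 91  (check: 412·(-72) + 326·91 = 2)
The row with r = 2 (the gcd) gives the Bezout coefficients s = -72, t = 91.
Result: 412 · (-72) + 326 · (91) = 2.

gcd(412, 326) = 2; s = -72, t = 91 (check: 412·(-72) + 326·91 = 2).


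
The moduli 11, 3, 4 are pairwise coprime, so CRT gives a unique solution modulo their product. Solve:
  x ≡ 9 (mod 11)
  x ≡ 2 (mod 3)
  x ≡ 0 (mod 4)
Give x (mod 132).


Moduli 11, 3, 4 are pairwise coprime; by CRT there is a unique solution modulo M = 11 · 3 · 4 = 132.
Solve pairwise, accumulating the modulus:
  Start with x ≡ 9 (mod 11).
  Combine with x ≡ 2 (mod 3): since gcd(11, 3) = 1, we get a unique residue mod 33.
    Write x = 9 + 11·t and substitute into x ≡ 2 (mod 3): 11·t ≡ 2 − 9 = -7 (mod 3).
    Reduce coefficients mod 3: 2·t ≡ 2 (mod 3).
    The inverse of 2 mod 3 is 2 (since 2·2 = 4 = 1·3 + 1), so t ≡ 2·2 = 4 ≡ 1 (mod 3).
    Then x = 9 + 11·1 = 20, valid modulo lcm(11, 3) = 33: x ≡ 20 (mod 33).
  Combine with x ≡ 0 (mod 4): since gcd(33, 4) = 1, we get a unique residue mod 132.
    Write x = 20 + 33·t and substitute into x ≡ 0 (mod 4): 33·t ≡ 0 − 20 = -20 (mod 4).
    Reduce coefficients mod 4: 1·t ≡ 0 (mod 4).
    So t ≡ 0 (mod 4).
    Then x = 20 + 33·0 = 20, valid modulo lcm(33, 4) = 132: x ≡ 20 (mod 132).
Verify: 20 mod 11 = 9 ✓, 20 mod 3 = 2 ✓, 20 mod 4 = 0 ✓.

x ≡ 20 (mod 132).


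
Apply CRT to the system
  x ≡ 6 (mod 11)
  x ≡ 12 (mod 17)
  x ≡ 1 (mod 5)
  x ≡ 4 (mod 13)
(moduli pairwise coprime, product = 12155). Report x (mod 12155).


Product of moduli M = 11 · 17 · 5 · 13 = 12155.
Merge one congruence at a time:
  Start: x ≡ 6 (mod 11).
  Combine with x ≡ 12 (mod 17); new modulus lcm = 187.
    Write x = 6 + 11·t and substitute into x ≡ 12 (mod 17): 11·t ≡ 12 − 6 = 6 (mod 17).
    The inverse of 11 mod 17 is 14 (since 11·14 = 154 = 9·17 + 1), so t ≡ 14·6 = 84 ≡ 16 (mod 17).
    Then x = 6 + 11·16 = 182, valid modulo lcm(11, 17) = 187: x ≡ 182 (mod 187).
  Combine with x ≡ 1 (mod 5); new modulus lcm = 935.
    Write x = 182 + 187·t and substitute into x ≡ 1 (mod 5): 187·t ≡ 1 − 182 = -181 (mod 5).
    Reduce coefficients mod 5: 2·t ≡ 4 (mod 5).
    The inverse of 2 mod 5 is 3 (since 2·3 = 6 = 1·5 + 1), so t ≡ 3·4 = 12 ≡ 2 (mod 5).
    Then x = 182 + 187·2 = 556, valid modulo lcm(187, 5) = 935: x ≡ 556 (mod 935).
  Combine with x ≡ 4 (mod 13); new modulus lcm = 12155.
    Write x = 556 + 935·t and substitute into x ≡ 4 (mod 13): 935·t ≡ 4 − 556 = -552 (mod 13).
    Reduce coefficients mod 13: 12·t ≡ 7 (mod 13).
    The inverse of 12 mod 13 is 12 (since 12·12 = 144 = 11·13 + 1), so t ≡ 12·7 = 84 ≡ 6 (mod 13).
    Then x = 556 + 935·6 = 6166, valid modulo lcm(935, 13) = 12155: x ≡ 6166 (mod 12155).
Verify against each original: 6166 mod 11 = 6, 6166 mod 17 = 12, 6166 mod 5 = 1, 6166 mod 13 = 4.

x ≡ 6166 (mod 12155).


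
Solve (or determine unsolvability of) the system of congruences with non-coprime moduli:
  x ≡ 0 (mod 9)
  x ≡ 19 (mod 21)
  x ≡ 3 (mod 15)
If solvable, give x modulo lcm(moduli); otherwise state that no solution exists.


Moduli 9, 21, 15 are not pairwise coprime, so CRT works modulo lcm(m_i) when all pairwise compatibility conditions hold.
Pairwise compatibility: gcd(m_i, m_j) must divide a_i - a_j for every pair.
Merge one congruence at a time:
  Start: x ≡ 0 (mod 9).
  Combine with x ≡ 19 (mod 21): gcd(9, 21) = 3, and 19 - 0 = 19 is NOT divisible by 3.
    ⇒ system is inconsistent (no integer solution).

No solution (the system is inconsistent).


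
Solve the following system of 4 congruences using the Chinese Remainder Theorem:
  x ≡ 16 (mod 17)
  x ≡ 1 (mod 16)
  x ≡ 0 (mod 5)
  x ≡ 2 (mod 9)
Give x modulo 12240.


Product of moduli M = 17 · 16 · 5 · 9 = 12240.
Merge one congruence at a time:
  Start: x ≡ 16 (mod 17).
  Combine with x ≡ 1 (mod 16); new modulus lcm = 272.
    Write x = 16 + 17·t and substitute into x ≡ 1 (mod 16): 17·t ≡ 1 − 16 = -15 (mod 16).
    Reduce coefficients mod 16: 1·t ≡ 1 (mod 16).
    So t ≡ 1 (mod 16).
    Then x = 16 + 17·1 = 33, valid modulo lcm(17, 16) = 272: x ≡ 33 (mod 272).
  Combine with x ≡ 0 (mod 5); new modulus lcm = 1360.
    Write x = 33 + 272·t and substitute into x ≡ 0 (mod 5): 272·t ≡ 0 − 33 = -33 (mod 5).
    Reduce coefficients mod 5: 2·t ≡ 2 (mod 5).
    The inverse of 2 mod 5 is 3 (since 2·3 = 6 = 1·5 + 1), so t ≡ 3·2 = 6 ≡ 1 (mod 5).
    Then x = 33 + 272·1 = 305, valid modulo lcm(272, 5) = 1360: x ≡ 305 (mod 1360).
  Combine with x ≡ 2 (mod 9); new modulus lcm = 12240.
    Write x = 305 + 1360·t and substitute into x ≡ 2 (mod 9): 1360·t ≡ 2 − 305 = -303 (mod 9).
    Reduce coefficients mod 9: 1·t ≡ 3 (mod 9).
    So t ≡ 3 (mod 9).
    Then x = 305 + 1360·3 = 4385, valid modulo lcm(1360, 9) = 12240: x ≡ 4385 (mod 12240).
Verify against each original: 4385 mod 17 = 16, 4385 mod 16 = 1, 4385 mod 5 = 0, 4385 mod 9 = 2.

x ≡ 4385 (mod 12240).


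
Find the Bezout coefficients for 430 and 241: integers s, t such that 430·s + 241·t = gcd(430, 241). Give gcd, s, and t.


Euclidean algorithm on (430, 241) — divide until remainder is 0:
  430 = 1 · 241 + 189
  241 = 1 · 189 + 52
  189 = 3 · 52 + 33
  52 = 1 · 33 + 19
  33 = 1 · 19 + 14
  19 = 1 · 14 + 5
  14 = 2 · 5 + 4
  5 = 1 · 4 + 1
  4 = 4 · 1 + 0
gcd(430, 241) = 1.
Track Bezout coefficients alongside the remainders: start with r₀ = 430 = a·1 + b·0 (s = 1, t = 0) and r₁ = 241 = a·0 + b·1 (s = 0, t = 1); each new remainder r_{k+1} = r_{k-1} − q_k·r_k inherits s_{k+1} = s_{k-1} − q_k·s_k, t_{k+1} = t_{k-1} − q_k·t_k, so r_k = a·s_k + b·t_k at every step:
  q = 1: r = 189, s = 1 − 1·0 = 1, t = 0 − 1·1 = -1  (check: 430·1 + 241·(-1) = 189)
  q = 1: r = 52, s = 0 − 1·1 = -1, t = 1 − 1·(-1) = 2  (check: 430·(-1) + 241·2 = 52)
  q = 3: r = 33, s = 1 − 3·(-1) = 4, t = -1 − 3·2 = -7  (check: 430·4 + 241·(-7) = 33)
  q = 1: r = 19, s = -1 − 1·4 = -5, t = 2 − 1·(-7) = 9  (check: 430·(-5) + 241·9 = 19)
  q = 1: r = 14, s = 4 − 1·(-5) = 9, t = -7 − 1·9 = -16  (check: 430·9 + 241·(-16) = 14)
  q = 1: r = 5, s = -5 − 1·9 = -14, t = 9 − 1·(-16) = 25  (check: 430·(-14) + 241·25 = 5)
  q = 2: r = 4, s = 9 − 2·(-14) = 37, t = -16 − 2·25 = -66  (check: 430·37 + 241·(-66) = 4)
  q = 1: r = 1, s = -14 − 1·37 = -51, t = 25 − 1·(-66) = 91  (check: 430·(-51) + 241·91 = 1)
The row with r = 1 (the gcd) gives the Bezout coefficients s = -51, t = 91.
Result: 430 · (-51) + 241 · (91) = 1.

gcd(430, 241) = 1; s = -51, t = 91 (check: 430·(-51) + 241·91 = 1).


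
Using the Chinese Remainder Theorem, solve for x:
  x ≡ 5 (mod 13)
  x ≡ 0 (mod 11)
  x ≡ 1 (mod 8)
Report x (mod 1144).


Moduli 13, 11, 8 are pairwise coprime; by CRT there is a unique solution modulo M = 13 · 11 · 8 = 1144.
Solve pairwise, accumulating the modulus:
  Start with x ≡ 5 (mod 13).
  Combine with x ≡ 0 (mod 11): since gcd(13, 11) = 1, we get a unique residue mod 143.
    Write x = 5 + 13·t and substitute into x ≡ 0 (mod 11): 13·t ≡ 0 − 5 = -5 (mod 11).
    Reduce coefficients mod 11: 2·t ≡ 6 (mod 11).
    The inverse of 2 mod 11 is 6 (since 2·6 = 12 = 1·11 + 1), so t ≡ 6·6 = 36 ≡ 3 (mod 11).
    Then x = 5 + 13·3 = 44, valid modulo lcm(13, 11) = 143: x ≡ 44 (mod 143).
  Combine with x ≡ 1 (mod 8): since gcd(143, 8) = 1, we get a unique residue mod 1144.
    Write x = 44 + 143·t and substitute into x ≡ 1 (mod 8): 143·t ≡ 1 − 44 = -43 (mod 8).
    Reduce coefficients mod 8: 7·t ≡ 5 (mod 8).
    The inverse of 7 mod 8 is 7 (since 7·7 = 49 = 6·8 + 1), so t ≡ 7·5 = 35 ≡ 3 (mod 8).
    Then x = 44 + 143·3 = 473, valid modulo lcm(143, 8) = 1144: x ≡ 473 (mod 1144).
Verify: 473 mod 13 = 5 ✓, 473 mod 11 = 0 ✓, 473 mod 8 = 1 ✓.

x ≡ 473 (mod 1144).


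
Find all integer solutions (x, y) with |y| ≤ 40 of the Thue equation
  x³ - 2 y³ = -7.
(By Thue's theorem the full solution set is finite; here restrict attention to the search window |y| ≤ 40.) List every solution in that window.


The equation is x³ - 2y³ = -7. For fixed y, x³ = 2·y³ − 7, so a solution requires the RHS to be a perfect cube.
Strategy: iterate y from -40 to 40, compute RHS = 2·y³ − 7, and check whether it is a (positive or negative) perfect cube.
Check small values of y:
  y = 0: RHS = -7 is not a perfect cube.
  y = 1: RHS = -5 is not a perfect cube.
  y = -1: RHS = -9 is not a perfect cube.
  y = 2: RHS = 9 is not a perfect cube.
  y = -2: RHS = -23 is not a perfect cube.
  y = 3: RHS = 47 is not a perfect cube.
  y = -3: RHS = -61 is not a perfect cube.
Continuing the search up to |y| = 40 finds no solutions either.
No (x, y) in the scanned range satisfies the equation.

No integer solutions with |y| ≤ 40.


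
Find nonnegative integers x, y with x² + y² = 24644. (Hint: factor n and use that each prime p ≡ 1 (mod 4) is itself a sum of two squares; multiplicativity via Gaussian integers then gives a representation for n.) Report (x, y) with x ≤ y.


Step 1: Factor n = 24644 = 2^2 · 61 · 101.
Step 2: Check the mod-4 condition on each prime factor: 2 = 2 (special); 61 ≡ 1 (mod 4), exponent 1; 101 ≡ 1 (mod 4), exponent 1.
All primes ≡ 3 (mod 4) appear to even exponent (or don't appear), so by the two-squares theorem n IS expressible as a sum of two squares.
Step 3: Build a representation. Group n = k² · m with k = 2 and m = 61 · 101 = 6161 (a product of primes ≡ 1 (mod 4)); a representation of m scales to one of n via (k·x)² + (k·y)² = k²(x² + y²). Each prime p ≡ 1 (mod 4) is itself a sum of two squares; find a² by testing p − a² for a perfect square:
  61: 61 − 1² = 60, 61 − 2² = 57, 61 − 3² = 52, 61 − 4² = 45, 61 − 5² = 36 = 6² ⇒ 61 = 5² + 6².
  101: 101 − 1² = 100 = 10² ⇒ 101 = 1² + 10².
  Combine using the Brahmagupta–Fibonacci identity (a² + b²)(c² + d²) = (ac − bd)² + (ad + bc)² = (ac + bd)² + (ad − bc)²:
  61 · 101 = 6161: from (5² + 6²)(1² + 10²), take (5·1 − 6·10, 5·10 + 6·1) = (5 − 60, 50 + 6) = (-55, 56); dropping signs (only squares matter) gives (55, 56); check 55² + 56² = 3025 + 3136 = 6161 ✓.
  Scale by k = 2: (2·55, 2·56) = (110, 112).
Step 4: Order so x ≤ y and verify: 110² + 112² = 12100 + 12544 = 24644 = n. ✓

n = 24644 = 110² + 112² (one valid representation with x ≤ y).


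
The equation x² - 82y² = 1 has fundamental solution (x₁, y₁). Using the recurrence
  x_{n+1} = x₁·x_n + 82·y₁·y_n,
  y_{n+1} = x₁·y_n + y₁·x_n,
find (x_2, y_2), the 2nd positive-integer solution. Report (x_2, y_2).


Step 1: Find the fundamental solution (x₁, y₁) of x² - 82y² = 1.
  Expand √82 as a continued fraction. a₀ = ⌊√82⌋ = 9; iterate m_{k+1} = d_k·a_k − m_k, d_{k+1} = (82 − m_{k+1}²)/d_k, a_{k+1} = ⌊(a₀ + m_{k+1})/d_{k+1}⌋ (starting m₀ = 0, d₀ = 1), with convergents p_k = a_k·p_{k-1} + p_{k-2}, q_k = a_k·q_{k-1} + q_{k-2} (p₋₁ = 1, q₋₁ = 0):
  k = 0: a₀ = 9; p₀/q₀ = 9/1; p₀² − 82·q₀² = 81 − 82 = -1.
  k = 1: m = 9, d = 1, a = ⌊(9 + 9)/1⌋ = 18; p/q = (18·9 + 1)/(18·1 + 0) = 163/18; p² − 82·q² = 26569 − 26568 = 1.
  The first convergent with p² − 82·q² = 1 gives the fundamental solution (x₁, y₁) = (163, 18).
Step 2: Apply the recurrence (x_{n+1}, y_{n+1}) = (x₁x_n + 82y₁y_n, x₁y_n + y₁x_n) repeatedly.
  From (x_1, y_1) = (163, 18): x_2 = 163·163 + 82·18·18 = 53137; y_2 = 163·18 + 18·163 = 5868.
Step 3: Verify x_2² - 82·y_2² = 2823540769 - 2823540768 = 1 (should be 1). ✓

(x_1, y_1) = (163, 18); (x_2, y_2) = (53137, 5868).


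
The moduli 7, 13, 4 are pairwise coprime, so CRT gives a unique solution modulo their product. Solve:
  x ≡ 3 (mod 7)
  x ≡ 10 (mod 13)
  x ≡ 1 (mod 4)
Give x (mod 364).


Moduli 7, 13, 4 are pairwise coprime; by CRT there is a unique solution modulo M = 7 · 13 · 4 = 364.
Solve pairwise, accumulating the modulus:
  Start with x ≡ 3 (mod 7).
  Combine with x ≡ 10 (mod 13): since gcd(7, 13) = 1, we get a unique residue mod 91.
    Write x = 3 + 7·t and substitute into x ≡ 10 (mod 13): 7·t ≡ 10 − 3 = 7 (mod 13).
    The inverse of 7 mod 13 is 2 (since 7·2 = 14 = 1·13 + 1), so t ≡ 2·7 = 14 ≡ 1 (mod 13).
    Then x = 3 + 7·1 = 10, valid modulo lcm(7, 13) = 91: x ≡ 10 (mod 91).
  Combine with x ≡ 1 (mod 4): since gcd(91, 4) = 1, we get a unique residue mod 364.
    Write x = 10 + 91·t and substitute into x ≡ 1 (mod 4): 91·t ≡ 1 − 10 = -9 (mod 4).
    Reduce coefficients mod 4: 3·t ≡ 3 (mod 4).
    The inverse of 3 mod 4 is 3 (since 3·3 = 9 = 2·4 + 1), so t ≡ 3·3 = 9 ≡ 1 (mod 4).
    Then x = 10 + 91·1 = 101, valid modulo lcm(91, 4) = 364: x ≡ 101 (mod 364).
Verify: 101 mod 7 = 3 ✓, 101 mod 13 = 10 ✓, 101 mod 4 = 1 ✓.

x ≡ 101 (mod 364).


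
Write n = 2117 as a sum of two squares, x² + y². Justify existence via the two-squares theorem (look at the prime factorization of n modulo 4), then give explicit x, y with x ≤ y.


Step 1: Factor n = 2117 = 29 · 73.
Step 2: Check the mod-4 condition on each prime factor: 29 ≡ 1 (mod 4), exponent 1; 73 ≡ 1 (mod 4), exponent 1.
All primes ≡ 3 (mod 4) appear to even exponent (or don't appear), so by the two-squares theorem n IS expressible as a sum of two squares.
Step 3: Build a representation. Here n = 29 · 73 is a product of primes ≡ 1 (mod 4). Each prime p ≡ 1 (mod 4) is itself a sum of two squares; find a² by testing p − a² for a perfect square:
  29: 29 − 1² = 28, 29 − 2² = 25 = 5² ⇒ 29 = 2² + 5².
  73: 73 − 1² = 72, 73 − 2² = 69, 73 − 3² = 64 = 8² ⇒ 73 = 3² + 8².
  Combine using the Brahmagupta–Fibonacci identity (a² + b²)(c² + d²) = (ac − bd)² + (ad + bc)² = (ac + bd)² + (ad − bc)²:
  29 · 73 = 2117: from (2² + 5²)(3² + 8²), take (2·3 − 5·8, 2·8 + 5·3) = (6 − 40, 16 + 15) = (-34, 31); dropping signs (only squares matter) gives (34, 31); check 34² + 31² = 1156 + 961 = 2117 ✓.
Step 4: Order so x ≤ y and verify: 31² + 34² = 961 + 1156 = 2117 = n. ✓

n = 2117 = 31² + 34² (one valid representation with x ≤ y).


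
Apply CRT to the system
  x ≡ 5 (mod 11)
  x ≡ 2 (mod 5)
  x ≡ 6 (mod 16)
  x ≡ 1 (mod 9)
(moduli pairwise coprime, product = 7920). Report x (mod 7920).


Product of moduli M = 11 · 5 · 16 · 9 = 7920.
Merge one congruence at a time:
  Start: x ≡ 5 (mod 11).
  Combine with x ≡ 2 (mod 5); new modulus lcm = 55.
    Write x = 5 + 11·t and substitute into x ≡ 2 (mod 5): 11·t ≡ 2 − 5 = -3 (mod 5).
    Reduce coefficients mod 5: 1·t ≡ 2 (mod 5).
    So t ≡ 2 (mod 5).
    Then x = 5 + 11·2 = 27, valid modulo lcm(11, 5) = 55: x ≡ 27 (mod 55).
  Combine with x ≡ 6 (mod 16); new modulus lcm = 880.
    Write x = 27 + 55·t and substitute into x ≡ 6 (mod 16): 55·t ≡ 6 − 27 = -21 (mod 16).
    Reduce coefficients mod 16: 7·t ≡ 11 (mod 16).
    The inverse of 7 mod 16 is 7 (since 7·7 = 49 = 3·16 + 1), so t ≡ 7·11 = 77 ≡ 13 (mod 16).
    Then x = 27 + 55·13 = 742, valid modulo lcm(55, 16) = 880: x ≡ 742 (mod 880).
  Combine with x ≡ 1 (mod 9); new modulus lcm = 7920.
    Write x = 742 + 880·t and substitute into x ≡ 1 (mod 9): 880·t ≡ 1 − 742 = -741 (mod 9).
    Reduce coefficients mod 9: 7·t ≡ 6 (mod 9).
    The inverse of 7 mod 9 is 4 (since 7·4 = 28 = 3·9 + 1), so t ≡ 4·6 = 24 ≡ 6 (mod 9).
    Then x = 742 + 880·6 = 6022, valid modulo lcm(880, 9) = 7920: x ≡ 6022 (mod 7920).
Verify against each original: 6022 mod 11 = 5, 6022 mod 5 = 2, 6022 mod 16 = 6, 6022 mod 9 = 1.

x ≡ 6022 (mod 7920).


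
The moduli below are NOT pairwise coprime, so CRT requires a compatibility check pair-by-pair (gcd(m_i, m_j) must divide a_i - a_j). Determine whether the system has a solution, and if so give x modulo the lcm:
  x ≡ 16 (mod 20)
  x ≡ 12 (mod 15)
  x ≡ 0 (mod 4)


Moduli 20, 15, 4 are not pairwise coprime, so CRT works modulo lcm(m_i) when all pairwise compatibility conditions hold.
Pairwise compatibility: gcd(m_i, m_j) must divide a_i - a_j for every pair.
Merge one congruence at a time:
  Start: x ≡ 16 (mod 20).
  Combine with x ≡ 12 (mod 15): gcd(20, 15) = 5, and 12 - 16 = -4 is NOT divisible by 5.
    ⇒ system is inconsistent (no integer solution).

No solution (the system is inconsistent).


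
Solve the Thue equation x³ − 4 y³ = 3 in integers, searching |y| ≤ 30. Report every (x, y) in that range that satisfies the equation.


The equation is x³ - 4y³ = 3. For fixed y, x³ = 4·y³ + 3, so a solution requires the RHS to be a perfect cube.
Strategy: iterate y from -30 to 30, compute RHS = 4·y³ + 3, and check whether it is a (positive or negative) perfect cube.
Check small values of y:
  y = 0: RHS = 3 is not a perfect cube.
  y = 1: RHS = 7 is not a perfect cube.
  y = -1: RHS = -1 = (-1)³ ⇒ x = -1 works.
  y = 2: RHS = 35 is not a perfect cube.
  y = -2: RHS = -29 is not a perfect cube.
  y = 3: RHS = 111 is not a perfect cube.
  y = -3: RHS = -105 is not a perfect cube.
Continuing the search up to |y| = 30 finds no further solutions beyond those listed.
Collected solutions: (-1, -1).

Solutions (with |y| ≤ 30): (-1, -1).


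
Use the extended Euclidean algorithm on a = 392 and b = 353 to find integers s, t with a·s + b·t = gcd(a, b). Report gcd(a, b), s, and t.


Euclidean algorithm on (392, 353) — divide until remainder is 0:
  392 = 1 · 353 + 39
  353 = 9 · 39 + 2
  39 = 19 · 2 + 1
  2 = 2 · 1 + 0
gcd(392, 353) = 1.
Track Bezout coefficients alongside the remainders: start with r₀ = 392 = a·1 + b·0 (s = 1, t = 0) and r₁ = 353 = a·0 + b·1 (s = 0, t = 1); each new remainder r_{k+1} = r_{k-1} − q_k·r_k inherits s_{k+1} = s_{k-1} − q_k·s_k, t_{k+1} = t_{k-1} − q_k·t_k, so r_k = a·s_k + b·t_k at every step:
  q = 1: r = 39, s = 1 − 1·0 = 1, t = 0 − 1·1 = -1  (check: 392·1 + 353·(-1) = 39)
  q = 9: r = 2, s = 0 − 9·1 = -9, t = 1 − 9·(-1) = 10  (check: 392·(-9) + 353·10 = 2)
  q = 19: r = 1, s = 1 − 19·(-9) = 172, t = -1 − 19·10 = -191  (check: 392·172 + 353·(-191) = 1)
The row with r = 1 (the gcd) gives the Bezout coefficients s = 172, t = -191.
Result: 392 · (172) + 353 · (-191) = 1.

gcd(392, 353) = 1; s = 172, t = -191 (check: 392·172 + 353·(-191) = 1).


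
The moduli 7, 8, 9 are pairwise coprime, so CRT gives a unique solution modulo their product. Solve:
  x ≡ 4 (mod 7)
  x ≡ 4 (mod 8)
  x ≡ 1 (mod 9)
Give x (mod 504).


Moduli 7, 8, 9 are pairwise coprime; by CRT there is a unique solution modulo M = 7 · 8 · 9 = 504.
Solve pairwise, accumulating the modulus:
  Start with x ≡ 4 (mod 7).
  Combine with x ≡ 4 (mod 8): since gcd(7, 8) = 1, we get a unique residue mod 56.
    Write x = 4 + 7·t and substitute into x ≡ 4 (mod 8): 7·t ≡ 4 − 4 = 0 (mod 8).
    The inverse of 7 mod 8 is 7 (since 7·7 = 49 = 6·8 + 1), so t ≡ 7·0 = 0 ≡ 0 (mod 8).
    Then x = 4 + 7·0 = 4, valid modulo lcm(7, 8) = 56: x ≡ 4 (mod 56).
  Combine with x ≡ 1 (mod 9): since gcd(56, 9) = 1, we get a unique residue mod 504.
    Write x = 4 + 56·t and substitute into x ≡ 1 (mod 9): 56·t ≡ 1 − 4 = -3 (mod 9).
    Reduce coefficients mod 9: 2·t ≡ 6 (mod 9).
    The inverse of 2 mod 9 is 5 (since 2·5 = 10 = 1·9 + 1), so t ≡ 5·6 = 30 ≡ 3 (mod 9).
    Then x = 4 + 56·3 = 172, valid modulo lcm(56, 9) = 504: x ≡ 172 (mod 504).
Verify: 172 mod 7 = 4 ✓, 172 mod 8 = 4 ✓, 172 mod 9 = 1 ✓.

x ≡ 172 (mod 504).


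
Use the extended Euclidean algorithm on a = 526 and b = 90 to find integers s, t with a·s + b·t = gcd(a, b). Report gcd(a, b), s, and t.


Euclidean algorithm on (526, 90) — divide until remainder is 0:
  526 = 5 · 90 + 76
  90 = 1 · 76 + 14
  76 = 5 · 14 + 6
  14 = 2 · 6 + 2
  6 = 3 · 2 + 0
gcd(526, 90) = 2.
Track Bezout coefficients alongside the remainders: start with r₀ = 526 = a·1 + b·0 (s = 1, t = 0) and r₁ = 90 = a·0 + b·1 (s = 0, t = 1); each new remainder r_{k+1} = r_{k-1} − q_k·r_k inherits s_{k+1} = s_{k-1} − q_k·s_k, t_{k+1} = t_{k-1} − q_k·t_k, so r_k = a·s_k + b·t_k at every step:
  q = 5: r = 76, s = 1 − 5·0 = 1, t = 0 − 5·1 = -5  (check: 526·1 + 90·(-5) = 76)
  q = 1: r = 14, s = 0 − 1·1 = -1, t = 1 − 1·(-5) = 6  (check: 526·(-1) + 90·6 = 14)
  q = 5: r = 6, s = 1 − 5·(-1) = 6, t = -5 − 5·6 = -35  (check: 526·6 + 90·(-35) = 6)
  q = 2: r = 2, s = -1 − 2·6 = -13, t = 6 − 2·(-35) = 76  (check: 526·(-13) + 90·76 = 2)
The row with r = 2 (the gcd) gives the Bezout coefficients s = -13, t = 76.
Result: 526 · (-13) + 90 · (76) = 2.

gcd(526, 90) = 2; s = -13, t = 76 (check: 526·(-13) + 90·76 = 2).


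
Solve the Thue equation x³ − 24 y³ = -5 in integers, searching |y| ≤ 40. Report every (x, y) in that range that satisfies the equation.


The equation is x³ - 24y³ = -5. For fixed y, x³ = 24·y³ − 5, so a solution requires the RHS to be a perfect cube.
Strategy: iterate y from -40 to 40, compute RHS = 24·y³ − 5, and check whether it is a (positive or negative) perfect cube.
Check small values of y:
  y = 0: RHS = -5 is not a perfect cube.
  y = 1: RHS = 19 is not a perfect cube.
  y = -1: RHS = -29 is not a perfect cube.
  y = 2: RHS = 187 is not a perfect cube.
  y = -2: RHS = -197 is not a perfect cube.
  y = 3: RHS = 643 is not a perfect cube.
  y = -3: RHS = -653 is not a perfect cube.
Continuing the search up to |y| = 40 finds no solutions either.
No (x, y) in the scanned range satisfies the equation.

No integer solutions with |y| ≤ 40.


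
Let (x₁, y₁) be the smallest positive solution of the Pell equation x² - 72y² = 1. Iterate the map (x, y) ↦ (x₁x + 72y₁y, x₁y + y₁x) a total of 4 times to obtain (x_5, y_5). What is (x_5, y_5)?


Step 1: Find the fundamental solution (x₁, y₁) of x² - 72y² = 1.
  Expand √72 as a continued fraction. a₀ = ⌊√72⌋ = 8; iterate m_{k+1} = d_k·a_k − m_k, d_{k+1} = (72 − m_{k+1}²)/d_k, a_{k+1} = ⌊(a₀ + m_{k+1})/d_{k+1}⌋ (starting m₀ = 0, d₀ = 1), with convergents p_k = a_k·p_{k-1} + p_{k-2}, q_k = a_k·q_{k-1} + q_{k-2} (p₋₁ = 1, q₋₁ = 0):
  k = 0: a₀ = 8; p₀/q₀ = 8/1; p₀² − 72·q₀² = 64 − 72 = -8.
  k = 1: m = 8, d = 8, a = ⌊(8 + 8)/8⌋ = 2; p/q = (2·8 + 1)/(2·1 + 0) = 17/2; p² − 72·q² = 289 − 288 = 1.
  The first convergent with p² − 72·q² = 1 gives the fundamental solution (x₁, y₁) = (17, 2).
Step 2: Apply the recurrence (x_{n+1}, y_{n+1}) = (x₁x_n + 72y₁y_n, x₁y_n + y₁x_n) repeatedly.
  From (x_1, y_1) = (17, 2): x_2 = 17·17 + 72·2·2 = 577; y_2 = 17·2 + 2·17 = 68.
  From (x_2, y_2) = (577, 68): x_3 = 17·577 + 72·2·68 = 19601; y_3 = 17·68 + 2·577 = 2310.
  From (x_3, y_3) = (19601, 2310): x_4 = 17·19601 + 72·2·2310 = 665857; y_4 = 17·2310 + 2·19601 = 78472.
  From (x_4, y_4) = (665857, 78472): x_5 = 17·665857 + 72·2·78472 = 22619537; y_5 = 17·78472 + 2·665857 = 2665738.
Step 3: Verify x_5² - 72·y_5² = 511643454094369 - 511643454094368 = 1 (should be 1). ✓

(x_1, y_1) = (17, 2); (x_5, y_5) = (22619537, 2665738).


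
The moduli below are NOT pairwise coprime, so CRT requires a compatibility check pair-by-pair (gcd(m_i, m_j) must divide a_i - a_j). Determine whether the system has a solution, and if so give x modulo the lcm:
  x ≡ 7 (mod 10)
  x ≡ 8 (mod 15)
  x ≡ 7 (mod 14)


Moduli 10, 15, 14 are not pairwise coprime, so CRT works modulo lcm(m_i) when all pairwise compatibility conditions hold.
Pairwise compatibility: gcd(m_i, m_j) must divide a_i - a_j for every pair.
Merge one congruence at a time:
  Start: x ≡ 7 (mod 10).
  Combine with x ≡ 8 (mod 15): gcd(10, 15) = 5, and 8 - 7 = 1 is NOT divisible by 5.
    ⇒ system is inconsistent (no integer solution).

No solution (the system is inconsistent).


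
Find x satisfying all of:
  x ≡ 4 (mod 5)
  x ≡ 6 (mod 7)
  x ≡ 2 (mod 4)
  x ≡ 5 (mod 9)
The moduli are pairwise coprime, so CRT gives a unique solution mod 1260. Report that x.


Product of moduli M = 5 · 7 · 4 · 9 = 1260.
Merge one congruence at a time:
  Start: x ≡ 4 (mod 5).
  Combine with x ≡ 6 (mod 7); new modulus lcm = 35.
    Write x = 4 + 5·t and substitute into x ≡ 6 (mod 7): 5·t ≡ 6 − 4 = 2 (mod 7).
    The inverse of 5 mod 7 is 3 (since 5·3 = 15 = 2·7 + 1), so t ≡ 3·2 = 6 ≡ 6 (mod 7).
    Then x = 4 + 5·6 = 34, valid modulo lcm(5, 7) = 35: x ≡ 34 (mod 35).
  Combine with x ≡ 2 (mod 4); new modulus lcm = 140.
    Write x = 34 + 35·t and substitute into x ≡ 2 (mod 4): 35·t ≡ 2 − 34 = -32 (mod 4).
    Reduce coefficients mod 4: 3·t ≡ 0 (mod 4).
    The inverse of 3 mod 4 is 3 (since 3·3 = 9 = 2·4 + 1), so t ≡ 3·0 = 0 ≡ 0 (mod 4).
    Then x = 34 + 35·0 = 34, valid modulo lcm(35, 4) = 140: x ≡ 34 (mod 140).
  Combine with x ≡ 5 (mod 9); new modulus lcm = 1260.
    Write x = 34 + 140·t and substitute into x ≡ 5 (mod 9): 140·t ≡ 5 − 34 = -29 (mod 9).
    Reduce coefficients mod 9: 5·t ≡ 7 (mod 9).
    The inverse of 5 mod 9 is 2 (since 5·2 = 10 = 1·9 + 1), so t ≡ 2·7 = 14 ≡ 5 (mod 9).
    Then x = 34 + 140·5 = 734, valid modulo lcm(140, 9) = 1260: x ≡ 734 (mod 1260).
Verify against each original: 734 mod 5 = 4, 734 mod 7 = 6, 734 mod 4 = 2, 734 mod 9 = 5.

x ≡ 734 (mod 1260).


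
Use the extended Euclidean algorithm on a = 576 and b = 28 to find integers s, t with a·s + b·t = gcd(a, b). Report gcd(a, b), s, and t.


Euclidean algorithm on (576, 28) — divide until remainder is 0:
  576 = 20 · 28 + 16
  28 = 1 · 16 + 12
  16 = 1 · 12 + 4
  12 = 3 · 4 + 0
gcd(576, 28) = 4.
Track Bezout coefficients alongside the remainders: start with r₀ = 576 = a·1 + b·0 (s = 1, t = 0) and r₁ = 28 = a·0 + b·1 (s = 0, t = 1); each new remainder r_{k+1} = r_{k-1} − q_k·r_k inherits s_{k+1} = s_{k-1} − q_k·s_k, t_{k+1} = t_{k-1} − q_k·t_k, so r_k = a·s_k + b·t_k at every step:
  q = 20: r = 16, s = 1 − 20·0 = 1, t = 0 − 20·1 = -20  (check: 576·1 + 28·(-20) = 16)
  q = 1: r = 12, s = 0 − 1·1 = -1, t = 1 − 1·(-20) = 21  (check: 576·(-1) + 28·21 = 12)
  q = 1: r = 4, s = 1 − 1·(-1) = 2, t = -20 − 1·21 = -41  (check: 576·2 + 28·(-41) = 4)
The row with r = 4 (the gcd) gives the Bezout coefficients s = 2, t = -41.
Result: 576 · (2) + 28 · (-41) = 4.

gcd(576, 28) = 4; s = 2, t = -41 (check: 576·2 + 28·(-41) = 4).
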